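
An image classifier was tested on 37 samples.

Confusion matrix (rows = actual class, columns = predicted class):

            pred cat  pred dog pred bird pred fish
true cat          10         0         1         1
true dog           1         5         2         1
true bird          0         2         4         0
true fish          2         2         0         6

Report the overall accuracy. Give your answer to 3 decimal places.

0.676

Accuracy = trace / total = (10+5+4+6=25) / 37 = 25/37 = 0.676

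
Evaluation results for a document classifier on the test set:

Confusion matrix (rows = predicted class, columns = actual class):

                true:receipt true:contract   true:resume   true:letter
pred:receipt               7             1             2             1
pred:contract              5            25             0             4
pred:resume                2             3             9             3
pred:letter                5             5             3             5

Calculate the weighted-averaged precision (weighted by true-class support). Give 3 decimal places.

0.601

Per-class precision (TP/(TP+FP)):
  receipt: TP=7, FP=1+2+1=4 → 7/11 = 0.6364
  contract: TP=25, FP=5+0+4=9 → 25/34 = 0.7353
  resume: TP=9, FP=2+3+3=8 → 9/17 = 0.5294
  letter: TP=5, FP=5+5+3=13 → 5/18 = 0.2778
Weighted-precision = Σ (supportᵢ/N)·precisionᵢ with N=80: (19/80)·0.6364 + (34/80)·0.7353 + (14/80)·0.5294 + (13/80)·0.2778 = 0.601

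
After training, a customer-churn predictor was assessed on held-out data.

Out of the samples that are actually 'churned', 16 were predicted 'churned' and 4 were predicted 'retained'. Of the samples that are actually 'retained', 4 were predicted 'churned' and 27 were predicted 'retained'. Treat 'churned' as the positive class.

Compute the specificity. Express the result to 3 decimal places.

0.871

Specificity = TN/(TN+FP) = 27/(27+4) = 0.871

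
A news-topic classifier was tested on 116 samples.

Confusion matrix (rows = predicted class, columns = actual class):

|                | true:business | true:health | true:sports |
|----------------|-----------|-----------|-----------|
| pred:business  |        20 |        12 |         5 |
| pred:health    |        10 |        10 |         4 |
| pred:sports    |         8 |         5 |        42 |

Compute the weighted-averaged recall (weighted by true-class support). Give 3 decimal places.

0.621

Per-class recall (TP/(TP+FN)):
  business: TP=20, FN=10+8=18 → 20/38 = 0.5263
  health: TP=10, FN=12+5=17 → 10/27 = 0.3704
  sports: TP=42, FN=5+4=9 → 42/51 = 0.8235
Weighted-recall = Σ (supportᵢ/N)·recallᵢ with N=116: (38/116)·0.5263 + (27/116)·0.3704 + (51/116)·0.8235 = 0.621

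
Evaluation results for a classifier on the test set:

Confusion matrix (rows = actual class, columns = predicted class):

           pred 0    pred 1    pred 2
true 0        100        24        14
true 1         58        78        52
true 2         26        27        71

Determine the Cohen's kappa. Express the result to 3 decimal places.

0.334

Observed agreement pₒ = trace/N = 249/450 = 0.5533
Expected agreement pₑ = Σ (rowᵢ·colᵢ)/N² = (138·184 + 188·129 + 124·137)/450² = 0.3290
κ = (pₒ − pₑ)/(1 − pₑ) = (0.5533 − 0.3290)/(1 − 0.3290) = 0.334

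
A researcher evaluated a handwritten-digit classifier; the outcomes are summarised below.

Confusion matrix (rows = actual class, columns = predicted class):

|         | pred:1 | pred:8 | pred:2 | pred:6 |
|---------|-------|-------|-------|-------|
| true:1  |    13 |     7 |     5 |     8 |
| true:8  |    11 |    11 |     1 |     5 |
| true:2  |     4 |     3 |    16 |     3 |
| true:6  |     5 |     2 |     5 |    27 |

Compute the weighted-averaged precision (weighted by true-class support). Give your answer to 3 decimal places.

Per-class precision (TP/(TP+FP)):
  1: TP=13, FP=11+4+5=20 → 13/33 = 0.3939
  8: TP=11, FP=7+3+2=12 → 11/23 = 0.4783
  2: TP=16, FP=5+1+5=11 → 16/27 = 0.5926
  6: TP=27, FP=8+5+3=16 → 27/43 = 0.6279
Weighted-precision = Σ (supportᵢ/N)·precisionᵢ with N=126: (33/126)·0.3939 + (28/126)·0.4783 + (26/126)·0.5926 + (39/126)·0.6279 = 0.526

0.526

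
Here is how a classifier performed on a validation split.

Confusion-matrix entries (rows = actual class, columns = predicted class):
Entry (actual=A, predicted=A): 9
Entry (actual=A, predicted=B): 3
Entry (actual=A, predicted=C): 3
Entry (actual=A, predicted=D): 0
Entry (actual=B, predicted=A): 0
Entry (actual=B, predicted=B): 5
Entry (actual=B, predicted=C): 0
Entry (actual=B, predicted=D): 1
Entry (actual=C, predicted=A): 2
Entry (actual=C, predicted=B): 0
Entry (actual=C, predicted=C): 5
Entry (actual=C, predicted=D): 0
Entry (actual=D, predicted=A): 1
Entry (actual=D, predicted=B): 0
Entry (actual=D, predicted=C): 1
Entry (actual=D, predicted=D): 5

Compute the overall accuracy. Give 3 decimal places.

0.686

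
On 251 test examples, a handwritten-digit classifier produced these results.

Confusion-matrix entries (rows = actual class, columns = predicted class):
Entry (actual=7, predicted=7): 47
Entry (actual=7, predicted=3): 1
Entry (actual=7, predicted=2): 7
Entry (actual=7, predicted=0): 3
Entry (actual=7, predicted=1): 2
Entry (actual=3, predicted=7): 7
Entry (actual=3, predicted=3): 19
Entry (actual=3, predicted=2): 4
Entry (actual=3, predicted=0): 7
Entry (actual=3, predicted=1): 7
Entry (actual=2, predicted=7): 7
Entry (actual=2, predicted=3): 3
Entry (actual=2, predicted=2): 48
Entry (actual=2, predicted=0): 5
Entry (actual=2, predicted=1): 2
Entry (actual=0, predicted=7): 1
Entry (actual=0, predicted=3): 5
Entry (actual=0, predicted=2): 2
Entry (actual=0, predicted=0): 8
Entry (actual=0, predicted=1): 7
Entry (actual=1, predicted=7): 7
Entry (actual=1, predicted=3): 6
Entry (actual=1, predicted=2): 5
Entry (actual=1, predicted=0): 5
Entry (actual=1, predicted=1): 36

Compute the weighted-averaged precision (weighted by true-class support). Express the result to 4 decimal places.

0.6320

Per-class precision (TP/(TP+FP)):
  7: TP=47, FP=7+7+1+7=22 → 47/69 = 0.68116
  3: TP=19, FP=1+3+5+6=15 → 19/34 = 0.55882
  2: TP=48, FP=7+4+2+5=18 → 48/66 = 0.72727
  0: TP=8, FP=3+7+5+5=20 → 8/28 = 0.28571
  1: TP=36, FP=2+7+2+7=18 → 36/54 = 0.66667
Weighted-precision = Σ (supportᵢ/N)·precisionᵢ with N=251: (60/251)·0.68116 + (44/251)·0.55882 + (65/251)·0.72727 + (23/251)·0.28571 + (59/251)·0.66667 = 0.6320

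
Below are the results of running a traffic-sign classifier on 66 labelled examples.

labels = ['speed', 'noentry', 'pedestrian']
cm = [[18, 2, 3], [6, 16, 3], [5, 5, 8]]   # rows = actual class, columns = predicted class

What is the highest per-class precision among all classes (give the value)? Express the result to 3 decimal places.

Per-class precision (TP/(TP+FP)):
  speed: TP=18, FP=6+5=11 → 18/29 = 0.6207
  noentry: TP=16, FP=2+5=7 → 16/23 = 0.6957
  pedestrian: TP=8, FP=3+3=6 → 8/14 = 0.5714
Highest is class 'noentry' with precision = 0.696.

0.696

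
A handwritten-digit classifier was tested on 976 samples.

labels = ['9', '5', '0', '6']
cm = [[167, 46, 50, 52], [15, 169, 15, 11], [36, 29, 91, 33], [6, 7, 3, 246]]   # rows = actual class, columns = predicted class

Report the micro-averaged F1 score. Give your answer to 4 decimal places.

Micro-averaging pools counts across classes: ΣTP=673, ΣFP=303, ΣFN=303.
Micro-F1 score = 2·TP/(2·TP+FP+FN) on pooled counts = 0.6895 (equals overall accuracy in single-label multiclass).

0.6895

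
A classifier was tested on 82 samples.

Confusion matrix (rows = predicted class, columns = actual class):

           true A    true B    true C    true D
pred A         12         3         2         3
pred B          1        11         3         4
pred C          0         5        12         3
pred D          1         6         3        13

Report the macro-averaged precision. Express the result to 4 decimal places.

0.5860

Per-class precision (TP/(TP+FP)):
  A: TP=12, FP=3+2+3=8 → 12/20 = 0.60000
  B: TP=11, FP=1+3+4=8 → 11/19 = 0.57895
  C: TP=12, FP=0+5+3=8 → 12/20 = 0.60000
  D: TP=13, FP=1+6+3=10 → 13/23 = 0.56522
Macro-precision = mean = (0.60000 + 0.57895 + 0.60000 + 0.56522) / 4 = 0.5860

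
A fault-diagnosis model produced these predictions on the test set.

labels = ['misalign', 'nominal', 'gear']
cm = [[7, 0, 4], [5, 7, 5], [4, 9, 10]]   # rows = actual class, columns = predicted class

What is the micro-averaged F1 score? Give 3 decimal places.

0.471

Micro-averaging pools counts across classes: ΣTP=24, ΣFP=27, ΣFN=27.
Micro-F1 score = 2·TP/(2·TP+FP+FN) on pooled counts = 0.471 (equals overall accuracy in single-label multiclass).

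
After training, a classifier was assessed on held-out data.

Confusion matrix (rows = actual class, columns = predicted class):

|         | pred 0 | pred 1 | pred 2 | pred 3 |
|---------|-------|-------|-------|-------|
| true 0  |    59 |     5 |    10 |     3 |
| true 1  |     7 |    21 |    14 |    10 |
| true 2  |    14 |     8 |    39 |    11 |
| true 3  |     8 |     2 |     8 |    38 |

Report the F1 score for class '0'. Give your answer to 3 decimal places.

0.715

One-vs-rest for '0': TP = diagonal; FP = other classes predicted '0'; FN = '0' predicted as other.
F1 score = 2·TP/(2·TP+FP+FN).
0: TP=59, FP=7+14+8=29, FN=5+10+3=18 → 118/165 = 0.7152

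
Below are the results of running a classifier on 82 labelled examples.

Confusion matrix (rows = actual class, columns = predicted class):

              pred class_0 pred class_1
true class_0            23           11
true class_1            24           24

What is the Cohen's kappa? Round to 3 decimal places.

0.167

Observed agreement pₒ = trace/N = 47/82 = 0.5732
Expected agreement pₑ = Σ (rowᵢ·colᵢ)/N² = (34·47 + 48·35)/82² = 0.4875
κ = (pₒ − pₑ)/(1 − pₑ) = (0.5732 − 0.4875)/(1 − 0.4875) = 0.167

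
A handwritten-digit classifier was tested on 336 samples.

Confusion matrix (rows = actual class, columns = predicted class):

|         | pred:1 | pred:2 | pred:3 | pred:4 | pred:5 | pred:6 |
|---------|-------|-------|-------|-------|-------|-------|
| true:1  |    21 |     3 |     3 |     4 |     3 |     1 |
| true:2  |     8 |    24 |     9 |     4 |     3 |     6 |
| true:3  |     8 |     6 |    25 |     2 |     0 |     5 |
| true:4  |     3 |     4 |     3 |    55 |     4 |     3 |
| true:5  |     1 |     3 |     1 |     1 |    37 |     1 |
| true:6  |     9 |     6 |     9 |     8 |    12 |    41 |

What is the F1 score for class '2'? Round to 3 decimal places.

0.480

Treat '2' as positive and all other classes as negative.
F1 score = 2·TP/(2·TP+FP+FN).
2: TP=24, FP=3+6+4+3+6=22, FN=8+9+4+3+6=30 → 48/100 = 0.4800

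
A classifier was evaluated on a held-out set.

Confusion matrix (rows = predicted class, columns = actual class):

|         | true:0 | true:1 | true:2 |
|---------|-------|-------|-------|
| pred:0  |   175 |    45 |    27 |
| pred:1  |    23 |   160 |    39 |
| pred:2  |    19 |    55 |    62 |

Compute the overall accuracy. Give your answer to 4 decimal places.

0.6562

Accuracy = trace / total = (175+160+62=397) / 605 = 397/605 = 0.6562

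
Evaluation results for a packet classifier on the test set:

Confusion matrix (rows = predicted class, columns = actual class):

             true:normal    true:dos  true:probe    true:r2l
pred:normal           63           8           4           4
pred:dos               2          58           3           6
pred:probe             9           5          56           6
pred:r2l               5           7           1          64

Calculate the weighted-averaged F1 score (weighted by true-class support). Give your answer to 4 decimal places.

Per-class F1 score (2·TP/(2·TP+FP+FN)):
  normal: TP=63, FP=8+4+4=16, FN=2+9+5=16 → 126/158 = 0.79747
  dos: TP=58, FP=2+3+6=11, FN=8+5+7=20 → 116/147 = 0.78912
  probe: TP=56, FP=9+5+6=20, FN=4+3+1=8 → 112/140 = 0.80000
  r2l: TP=64, FP=5+7+1=13, FN=4+6+6=16 → 128/157 = 0.81529
Weighted-F1 score = Σ (supportᵢ/N)·F1 scoreᵢ with N=301: (79/301)·0.79747 + (78/301)·0.78912 + (64/301)·0.80000 + (80/301)·0.81529 = 0.8006

0.8006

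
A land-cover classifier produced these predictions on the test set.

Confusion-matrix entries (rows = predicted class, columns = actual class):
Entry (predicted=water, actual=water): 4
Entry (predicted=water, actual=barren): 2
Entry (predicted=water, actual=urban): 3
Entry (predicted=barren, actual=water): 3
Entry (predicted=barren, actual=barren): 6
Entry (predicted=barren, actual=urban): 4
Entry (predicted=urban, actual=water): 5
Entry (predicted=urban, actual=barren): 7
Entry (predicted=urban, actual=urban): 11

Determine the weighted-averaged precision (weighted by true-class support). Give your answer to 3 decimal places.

Per-class precision (TP/(TP+FP)):
  water: TP=4, FP=2+3=5 → 4/9 = 0.4444
  barren: TP=6, FP=3+4=7 → 6/13 = 0.4615
  urban: TP=11, FP=5+7=12 → 11/23 = 0.4783
Weighted-precision = Σ (supportᵢ/N)·precisionᵢ with N=45: (12/45)·0.4444 + (15/45)·0.4615 + (18/45)·0.4783 = 0.464

0.464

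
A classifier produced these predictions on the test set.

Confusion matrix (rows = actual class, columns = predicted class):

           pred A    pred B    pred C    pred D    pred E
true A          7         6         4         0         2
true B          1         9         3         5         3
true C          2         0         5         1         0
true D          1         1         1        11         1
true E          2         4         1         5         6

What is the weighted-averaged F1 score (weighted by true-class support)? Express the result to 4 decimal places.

0.4603

Per-class F1 score (2·TP/(2·TP+FP+FN)):
  A: TP=7, FP=1+2+1+2=6, FN=6+4+0+2=12 → 14/32 = 0.43750
  B: TP=9, FP=6+0+1+4=11, FN=1+3+5+3=12 → 18/41 = 0.43902
  C: TP=5, FP=4+3+1+1=9, FN=2+0+1+0=3 → 10/22 = 0.45455
  D: TP=11, FP=0+5+1+5=11, FN=1+1+1+1=4 → 22/37 = 0.59459
  E: TP=6, FP=2+3+0+1=6, FN=2+4+1+5=12 → 12/30 = 0.40000
Weighted-F1 score = Σ (supportᵢ/N)·F1 scoreᵢ with N=81: (19/81)·0.43750 + (21/81)·0.43902 + (8/81)·0.45455 + (15/81)·0.59459 + (18/81)·0.40000 = 0.4603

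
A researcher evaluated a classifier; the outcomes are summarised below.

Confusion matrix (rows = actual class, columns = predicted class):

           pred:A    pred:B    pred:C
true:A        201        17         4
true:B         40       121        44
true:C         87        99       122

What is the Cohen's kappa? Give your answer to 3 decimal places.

Observed agreement pₒ = trace/N = 444/735 = 0.6041
Expected agreement pₑ = Σ (rowᵢ·colᵢ)/N² = (222·328 + 205·237 + 308·170)/735² = 0.3216
κ = (pₒ − pₑ)/(1 − pₑ) = (0.6041 − 0.3216)/(1 − 0.3216) = 0.416

0.416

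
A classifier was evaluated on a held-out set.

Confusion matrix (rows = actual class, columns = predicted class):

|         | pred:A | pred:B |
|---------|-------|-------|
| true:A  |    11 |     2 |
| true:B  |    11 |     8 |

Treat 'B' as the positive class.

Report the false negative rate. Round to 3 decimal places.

0.579

FNR = FN/(FN+TP) = 11/(11+8) = 0.579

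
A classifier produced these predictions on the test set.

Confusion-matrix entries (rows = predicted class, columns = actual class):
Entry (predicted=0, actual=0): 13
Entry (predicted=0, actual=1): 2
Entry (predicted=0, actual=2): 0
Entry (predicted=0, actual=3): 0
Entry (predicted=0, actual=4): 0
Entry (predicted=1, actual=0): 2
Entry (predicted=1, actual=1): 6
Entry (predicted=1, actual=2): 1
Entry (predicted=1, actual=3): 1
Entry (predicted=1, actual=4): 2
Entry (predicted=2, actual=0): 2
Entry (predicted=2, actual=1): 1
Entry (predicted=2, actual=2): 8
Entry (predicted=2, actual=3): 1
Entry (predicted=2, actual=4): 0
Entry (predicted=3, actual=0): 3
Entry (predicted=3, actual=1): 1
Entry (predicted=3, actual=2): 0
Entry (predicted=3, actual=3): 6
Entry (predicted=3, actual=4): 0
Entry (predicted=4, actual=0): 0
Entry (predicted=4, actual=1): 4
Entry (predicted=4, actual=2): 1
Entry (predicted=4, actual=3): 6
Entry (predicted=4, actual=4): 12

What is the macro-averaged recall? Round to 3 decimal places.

0.633

Per-class recall (TP/(TP+FN)):
  0: TP=13, FN=2+2+3+0=7 → 13/20 = 0.6500
  1: TP=6, FN=2+1+1+4=8 → 6/14 = 0.4286
  2: TP=8, FN=0+1+0+1=2 → 8/10 = 0.8000
  3: TP=6, FN=0+1+1+6=8 → 6/14 = 0.4286
  4: TP=12, FN=0+2+0+0=2 → 12/14 = 0.8571
Macro-recall = mean = (0.6500 + 0.4286 + 0.8000 + 0.4286 + 0.8571) / 5 = 0.633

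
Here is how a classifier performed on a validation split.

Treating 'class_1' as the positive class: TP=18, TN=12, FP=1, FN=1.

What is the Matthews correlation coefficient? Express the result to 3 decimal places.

MCC = (TP·TN − FP·FN) / √((TP+FP)(TP+FN)(TN+FP)(TN+FN))
Numerator = 18·12 − 1·1 = 215
Denominator = √(19·19·13·13) = √61009 = 247.0000
MCC = 215 / 247.0000 = 0.870

0.870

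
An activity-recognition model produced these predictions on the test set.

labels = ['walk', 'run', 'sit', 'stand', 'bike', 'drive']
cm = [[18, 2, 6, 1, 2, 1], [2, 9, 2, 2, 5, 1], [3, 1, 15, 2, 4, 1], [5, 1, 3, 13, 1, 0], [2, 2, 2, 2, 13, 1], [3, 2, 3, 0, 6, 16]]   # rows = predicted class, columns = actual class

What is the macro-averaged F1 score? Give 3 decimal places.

0.551

Per-class F1 score (2·TP/(2·TP+FP+FN)):
  walk: TP=18, FP=2+6+1+2+1=12, FN=2+3+5+2+3=15 → 36/63 = 0.5714
  run: TP=9, FP=2+2+2+5+1=12, FN=2+1+1+2+2=8 → 18/38 = 0.4737
  sit: TP=15, FP=3+1+2+4+1=11, FN=6+2+3+2+3=16 → 30/57 = 0.5263
  stand: TP=13, FP=5+1+3+1+0=10, FN=1+2+2+2+0=7 → 26/43 = 0.6047
  bike: TP=13, FP=2+2+2+2+1=9, FN=2+5+4+1+6=18 → 26/53 = 0.4906
  drive: TP=16, FP=3+2+3+0+6=14, FN=1+1+1+0+1=4 → 32/50 = 0.6400
Macro-F1 score = mean = (0.5714 + 0.4737 + 0.5263 + 0.6047 + 0.4906 + 0.6400) / 6 = 0.551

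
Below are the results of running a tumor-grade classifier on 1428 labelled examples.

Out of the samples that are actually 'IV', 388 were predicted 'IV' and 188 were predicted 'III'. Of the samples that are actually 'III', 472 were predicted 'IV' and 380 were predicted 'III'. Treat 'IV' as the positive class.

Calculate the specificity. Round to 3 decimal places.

0.446

Specificity = TN/(TN+FP) = 380/(380+472) = 0.446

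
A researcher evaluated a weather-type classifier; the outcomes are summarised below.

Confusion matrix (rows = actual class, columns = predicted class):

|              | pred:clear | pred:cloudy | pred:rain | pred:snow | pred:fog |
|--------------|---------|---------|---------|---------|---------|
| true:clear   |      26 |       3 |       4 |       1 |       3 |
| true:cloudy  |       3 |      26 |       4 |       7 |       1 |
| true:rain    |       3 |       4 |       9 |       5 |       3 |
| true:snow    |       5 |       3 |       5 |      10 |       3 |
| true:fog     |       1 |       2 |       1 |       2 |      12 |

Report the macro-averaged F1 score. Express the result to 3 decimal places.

Per-class F1 score (2·TP/(2·TP+FP+FN)):
  clear: TP=26, FP=3+3+5+1=12, FN=3+4+1+3=11 → 52/75 = 0.6933
  cloudy: TP=26, FP=3+4+3+2=12, FN=3+4+7+1=15 → 52/79 = 0.6582
  rain: TP=9, FP=4+4+5+1=14, FN=3+4+5+3=15 → 18/47 = 0.3830
  snow: TP=10, FP=1+7+5+2=15, FN=5+3+5+3=16 → 20/51 = 0.3922
  fog: TP=12, FP=3+1+3+3=10, FN=1+2+1+2=6 → 24/40 = 0.6000
Macro-F1 score = mean = (0.6933 + 0.6582 + 0.3830 + 0.3922 + 0.6000) / 5 = 0.545

0.545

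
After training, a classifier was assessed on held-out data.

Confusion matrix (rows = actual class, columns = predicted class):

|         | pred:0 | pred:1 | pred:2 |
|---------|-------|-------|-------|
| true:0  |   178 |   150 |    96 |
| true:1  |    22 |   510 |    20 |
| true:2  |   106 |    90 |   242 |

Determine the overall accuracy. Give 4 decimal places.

Accuracy = trace / total = (178+510+242=930) / 1414 = 930/1414 = 0.6577

0.6577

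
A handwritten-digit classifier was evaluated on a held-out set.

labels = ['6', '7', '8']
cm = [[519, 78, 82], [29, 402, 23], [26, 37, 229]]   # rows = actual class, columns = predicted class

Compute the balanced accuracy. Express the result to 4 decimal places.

0.8114

Balanced accuracy = mean of per-class recall.
  6: recall = 519/679 = 0.76436
  7: recall = 402/454 = 0.88546
  8: recall = 229/292 = 0.78425
Mean = (0.76436 + 0.88546 + 0.78425) / 3 = 0.8114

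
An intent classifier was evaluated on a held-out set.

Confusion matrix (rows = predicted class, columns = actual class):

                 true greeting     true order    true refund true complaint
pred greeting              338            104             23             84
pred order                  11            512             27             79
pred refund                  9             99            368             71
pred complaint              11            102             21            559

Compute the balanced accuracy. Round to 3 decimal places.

Balanced accuracy = mean of per-class recall.
  greeting: recall = 338/369 = 0.9160
  order: recall = 512/817 = 0.6267
  refund: recall = 368/439 = 0.8383
  complaint: recall = 559/793 = 0.7049
Mean = (0.9160 + 0.6267 + 0.8383 + 0.7049) / 4 = 0.771

0.771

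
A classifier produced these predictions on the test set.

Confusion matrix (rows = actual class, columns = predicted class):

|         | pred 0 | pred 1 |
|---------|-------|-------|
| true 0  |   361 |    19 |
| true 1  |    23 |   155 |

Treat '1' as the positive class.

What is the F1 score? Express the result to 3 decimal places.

Precision = TP/(TP+FP) = 155/174 = 0.8908
Recall = TP/(TP+FN) = 155/178 = 0.8708
F1 = 2·TP/(2·TP+FP+FN) = 310/352 = 0.881

0.881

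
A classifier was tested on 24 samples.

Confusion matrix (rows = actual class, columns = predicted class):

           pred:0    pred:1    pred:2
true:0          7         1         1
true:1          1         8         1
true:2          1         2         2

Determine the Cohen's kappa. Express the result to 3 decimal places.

0.540

Observed agreement pₒ = trace/N = 17/24 = 0.7083
Expected agreement pₑ = Σ (rowᵢ·colᵢ)/N² = (9·9 + 10·11 + 5·4)/24² = 0.3663
κ = (pₒ − pₑ)/(1 − pₑ) = (0.7083 − 0.3663)/(1 − 0.3663) = 0.540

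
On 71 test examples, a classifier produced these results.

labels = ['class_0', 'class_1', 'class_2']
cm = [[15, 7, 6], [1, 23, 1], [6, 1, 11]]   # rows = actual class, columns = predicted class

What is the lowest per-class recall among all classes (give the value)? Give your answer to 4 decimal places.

Per-class recall (TP/(TP+FN)):
  class_0: TP=15, FN=7+6=13 → 15/28 = 0.53571
  class_1: TP=23, FN=1+1=2 → 23/25 = 0.92000
  class_2: TP=11, FN=6+1=7 → 11/18 = 0.61111
Lowest is class 'class_0' with recall = 0.5357.

0.5357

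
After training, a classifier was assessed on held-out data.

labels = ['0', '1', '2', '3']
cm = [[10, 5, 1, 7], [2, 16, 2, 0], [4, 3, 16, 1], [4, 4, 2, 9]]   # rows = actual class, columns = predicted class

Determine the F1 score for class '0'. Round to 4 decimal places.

0.4651

Treat '0' as positive and all other classes as negative.
F1 score = 2·TP/(2·TP+FP+FN).
0: TP=10, FP=2+4+4=10, FN=5+1+7=13 → 20/43 = 0.46512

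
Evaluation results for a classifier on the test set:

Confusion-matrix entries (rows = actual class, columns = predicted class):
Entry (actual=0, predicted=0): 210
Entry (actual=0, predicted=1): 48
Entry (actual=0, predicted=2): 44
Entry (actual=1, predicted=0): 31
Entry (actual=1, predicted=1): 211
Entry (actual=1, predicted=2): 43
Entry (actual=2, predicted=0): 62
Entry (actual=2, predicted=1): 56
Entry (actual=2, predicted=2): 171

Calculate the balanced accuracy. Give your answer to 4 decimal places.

0.6758

Balanced accuracy = mean of per-class recall.
  0: recall = 210/302 = 0.69536
  1: recall = 211/285 = 0.74035
  2: recall = 171/289 = 0.59170
Mean = (0.69536 + 0.74035 + 0.59170) / 3 = 0.6758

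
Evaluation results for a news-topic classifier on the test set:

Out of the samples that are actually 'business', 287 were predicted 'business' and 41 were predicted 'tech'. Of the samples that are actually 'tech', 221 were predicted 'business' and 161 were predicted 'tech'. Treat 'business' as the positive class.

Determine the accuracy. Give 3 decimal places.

Accuracy = (TP+TN)/N = (287+161)/710 = 0.631

0.631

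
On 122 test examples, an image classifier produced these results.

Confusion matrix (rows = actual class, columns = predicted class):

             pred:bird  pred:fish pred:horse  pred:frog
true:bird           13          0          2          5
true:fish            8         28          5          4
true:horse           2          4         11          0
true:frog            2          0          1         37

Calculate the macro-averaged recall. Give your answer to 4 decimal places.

Per-class recall (TP/(TP+FN)):
  bird: TP=13, FN=0+2+5=7 → 13/20 = 0.65000
  fish: TP=28, FN=8+5+4=17 → 28/45 = 0.62222
  horse: TP=11, FN=2+4+0=6 → 11/17 = 0.64706
  frog: TP=37, FN=2+0+1=3 → 37/40 = 0.92500
Macro-recall = mean = (0.65000 + 0.62222 + 0.64706 + 0.92500) / 4 = 0.7111

0.7111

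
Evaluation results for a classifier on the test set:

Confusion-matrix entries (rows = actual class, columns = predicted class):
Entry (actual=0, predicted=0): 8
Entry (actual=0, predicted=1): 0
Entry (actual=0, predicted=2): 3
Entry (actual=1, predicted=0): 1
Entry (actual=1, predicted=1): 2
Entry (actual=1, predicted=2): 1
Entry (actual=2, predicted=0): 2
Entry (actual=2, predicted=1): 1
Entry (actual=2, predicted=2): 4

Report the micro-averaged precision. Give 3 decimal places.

0.636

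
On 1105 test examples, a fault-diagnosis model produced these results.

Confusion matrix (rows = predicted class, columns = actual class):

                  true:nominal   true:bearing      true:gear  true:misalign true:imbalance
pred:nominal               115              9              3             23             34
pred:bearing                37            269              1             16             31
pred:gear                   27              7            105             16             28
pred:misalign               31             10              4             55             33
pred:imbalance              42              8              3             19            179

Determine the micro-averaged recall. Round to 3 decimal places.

0.654

Micro-averaging pools counts across classes: ΣTP=723, ΣFP=382, ΣFN=382.
Micro-recall = TP/(TP+FN) on pooled counts = 0.654 (equals overall accuracy in single-label multiclass).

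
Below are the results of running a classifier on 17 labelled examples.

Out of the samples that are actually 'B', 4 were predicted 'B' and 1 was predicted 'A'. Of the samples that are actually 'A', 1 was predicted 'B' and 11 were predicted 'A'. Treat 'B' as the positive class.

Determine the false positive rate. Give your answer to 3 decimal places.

0.083

FPR = FP/(FP+TN) = 1/(1+11) = 0.083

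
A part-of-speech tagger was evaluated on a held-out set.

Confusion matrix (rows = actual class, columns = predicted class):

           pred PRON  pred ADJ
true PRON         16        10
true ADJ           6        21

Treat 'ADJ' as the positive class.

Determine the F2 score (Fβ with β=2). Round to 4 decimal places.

0.7554

Fβ = (1+β²)·TP / ((1+β²)·TP + β²·FN + FP), with β²=4
= 5·21 / (5·21 + 4·6 + 10) = 0.7554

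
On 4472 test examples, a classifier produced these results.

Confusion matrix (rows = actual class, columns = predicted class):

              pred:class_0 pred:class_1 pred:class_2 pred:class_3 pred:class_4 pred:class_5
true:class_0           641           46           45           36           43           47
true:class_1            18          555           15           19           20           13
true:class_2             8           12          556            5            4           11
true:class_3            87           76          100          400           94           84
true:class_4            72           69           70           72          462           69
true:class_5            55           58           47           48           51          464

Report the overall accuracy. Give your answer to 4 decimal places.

0.6883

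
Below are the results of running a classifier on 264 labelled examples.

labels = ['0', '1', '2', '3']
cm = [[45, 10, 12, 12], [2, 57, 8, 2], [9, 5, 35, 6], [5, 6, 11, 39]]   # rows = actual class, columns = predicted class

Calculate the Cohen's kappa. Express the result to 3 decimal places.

Observed agreement pₒ = trace/N = 176/264 = 0.6667
Expected agreement pₑ = Σ (rowᵢ·colᵢ)/N² = (79·61 + 69·78 + 55·66 + 61·59)/264² = 0.2501
κ = (pₒ − pₑ)/(1 − pₑ) = (0.6667 − 0.2501)/(1 − 0.2501) = 0.556

0.556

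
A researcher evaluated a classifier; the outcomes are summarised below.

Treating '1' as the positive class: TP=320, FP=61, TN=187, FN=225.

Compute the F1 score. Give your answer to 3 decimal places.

Precision = TP/(TP+FP) = 320/381 = 0.8399
Recall = TP/(TP+FN) = 320/545 = 0.5872
F1 = 2·TP/(2·TP+FP+FN) = 640/926 = 0.691

0.691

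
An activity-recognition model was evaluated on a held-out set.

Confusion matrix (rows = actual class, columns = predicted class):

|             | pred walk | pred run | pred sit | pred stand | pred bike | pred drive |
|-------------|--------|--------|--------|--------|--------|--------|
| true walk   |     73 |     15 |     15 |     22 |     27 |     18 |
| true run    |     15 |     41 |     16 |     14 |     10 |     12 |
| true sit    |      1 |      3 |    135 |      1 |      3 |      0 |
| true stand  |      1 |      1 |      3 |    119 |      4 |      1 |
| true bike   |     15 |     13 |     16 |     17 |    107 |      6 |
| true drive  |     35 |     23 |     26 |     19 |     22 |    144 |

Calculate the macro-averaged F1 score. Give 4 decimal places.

Per-class F1 score (2·TP/(2·TP+FP+FN)):
  walk: TP=73, FP=15+1+1+15+35=67, FN=15+15+22+27+18=97 → 146/310 = 0.47097
  run: TP=41, FP=15+3+1+13+23=55, FN=15+16+14+10+12=67 → 82/204 = 0.40196
  sit: TP=135, FP=15+16+3+16+26=76, FN=1+3+1+3+0=8 → 270/354 = 0.76271
  stand: TP=119, FP=22+14+1+17+19=73, FN=1+1+3+4+1=10 → 238/321 = 0.74143
  bike: TP=107, FP=27+10+3+4+22=66, FN=15+13+16+17+6=67 → 214/347 = 0.61671
  drive: TP=144, FP=18+12+0+1+6=37, FN=35+23+26+19+22=125 → 288/450 = 0.64000
Macro-F1 score = mean = (0.47097 + 0.40196 + 0.76271 + 0.74143 + 0.61671 + 0.64000) / 6 = 0.6056

0.6056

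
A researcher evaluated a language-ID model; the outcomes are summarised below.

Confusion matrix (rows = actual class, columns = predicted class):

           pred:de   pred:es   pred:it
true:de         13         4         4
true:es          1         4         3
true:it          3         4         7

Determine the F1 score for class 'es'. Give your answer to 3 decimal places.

One-vs-rest for 'es': TP = diagonal; FP = other classes predicted 'es'; FN = 'es' predicted as other.
F1 score = 2·TP/(2·TP+FP+FN).
es: TP=4, FP=4+4=8, FN=1+3=4 → 8/20 = 0.4000

0.400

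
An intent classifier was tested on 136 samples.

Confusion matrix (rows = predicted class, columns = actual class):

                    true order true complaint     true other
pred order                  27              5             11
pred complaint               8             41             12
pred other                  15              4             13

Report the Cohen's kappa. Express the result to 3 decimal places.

0.384

Observed agreement pₒ = trace/N = 81/136 = 0.5956
Expected agreement pₑ = Σ (rowᵢ·colᵢ)/N² = (50·43 + 50·61 + 36·32)/136² = 0.3434
κ = (pₒ − pₑ)/(1 − pₑ) = (0.5956 − 0.3434)/(1 − 0.3434) = 0.384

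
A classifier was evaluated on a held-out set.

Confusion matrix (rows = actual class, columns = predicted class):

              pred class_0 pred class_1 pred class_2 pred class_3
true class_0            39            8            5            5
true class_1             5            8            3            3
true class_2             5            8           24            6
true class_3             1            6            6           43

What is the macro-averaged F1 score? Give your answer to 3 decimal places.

Per-class F1 score (2·TP/(2·TP+FP+FN)):
  class_0: TP=39, FP=5+5+1=11, FN=8+5+5=18 → 78/107 = 0.7290
  class_1: TP=8, FP=8+8+6=22, FN=5+3+3=11 → 16/49 = 0.3265
  class_2: TP=24, FP=5+3+6=14, FN=5+8+6=19 → 48/81 = 0.5926
  class_3: TP=43, FP=5+3+6=14, FN=1+6+6=13 → 86/113 = 0.7611
Macro-F1 score = mean = (0.7290 + 0.3265 + 0.5926 + 0.7611) / 4 = 0.602

0.602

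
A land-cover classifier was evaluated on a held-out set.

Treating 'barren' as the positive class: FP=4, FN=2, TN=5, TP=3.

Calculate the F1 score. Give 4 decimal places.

Precision = TP/(TP+FP) = 3/7 = 0.4286
Recall = TP/(TP+FN) = 3/5 = 0.6000
F1 = 2·TP/(2·TP+FP+FN) = 6/12 = 0.5000

0.5000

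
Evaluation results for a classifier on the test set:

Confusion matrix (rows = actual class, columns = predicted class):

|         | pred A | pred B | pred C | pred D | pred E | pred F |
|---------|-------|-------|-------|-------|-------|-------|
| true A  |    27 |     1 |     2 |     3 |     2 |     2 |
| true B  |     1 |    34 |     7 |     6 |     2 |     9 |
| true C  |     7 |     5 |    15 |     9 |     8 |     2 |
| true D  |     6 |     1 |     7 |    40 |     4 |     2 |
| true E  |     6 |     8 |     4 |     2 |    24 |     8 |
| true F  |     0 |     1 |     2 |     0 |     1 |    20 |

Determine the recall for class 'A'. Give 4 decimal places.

0.7297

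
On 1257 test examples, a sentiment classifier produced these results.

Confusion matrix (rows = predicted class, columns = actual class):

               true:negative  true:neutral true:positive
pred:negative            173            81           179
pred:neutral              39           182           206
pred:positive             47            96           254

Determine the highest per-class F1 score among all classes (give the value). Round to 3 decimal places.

0.500

Per-class F1 score (2·TP/(2·TP+FP+FN)):
  negative: TP=173, FP=81+179=260, FN=39+47=86 → 346/692 = 0.5000
  neutral: TP=182, FP=39+206=245, FN=81+96=177 → 364/786 = 0.4631
  positive: TP=254, FP=47+96=143, FN=179+206=385 → 508/1036 = 0.4903
Highest is class 'negative' with F1 score = 0.500.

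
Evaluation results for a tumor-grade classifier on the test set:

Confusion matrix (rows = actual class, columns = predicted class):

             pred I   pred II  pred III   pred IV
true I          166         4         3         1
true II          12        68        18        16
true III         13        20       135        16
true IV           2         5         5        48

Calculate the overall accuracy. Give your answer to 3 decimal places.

0.784

Accuracy = trace / total = (166+68+135+48=417) / 532 = 417/532 = 0.784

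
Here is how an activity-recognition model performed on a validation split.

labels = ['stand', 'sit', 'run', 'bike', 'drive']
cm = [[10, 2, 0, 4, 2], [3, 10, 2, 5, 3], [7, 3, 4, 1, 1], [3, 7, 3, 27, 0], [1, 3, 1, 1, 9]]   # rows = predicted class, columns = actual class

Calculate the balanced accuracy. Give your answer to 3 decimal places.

0.505

Balanced accuracy = mean of per-class recall.
  stand: recall = 10/24 = 0.4167
  sit: recall = 10/25 = 0.4000
  run: recall = 4/10 = 0.4000
  bike: recall = 27/38 = 0.7105
  drive: recall = 9/15 = 0.6000
Mean = (0.4167 + 0.4000 + 0.4000 + 0.7105 + 0.6000) / 5 = 0.505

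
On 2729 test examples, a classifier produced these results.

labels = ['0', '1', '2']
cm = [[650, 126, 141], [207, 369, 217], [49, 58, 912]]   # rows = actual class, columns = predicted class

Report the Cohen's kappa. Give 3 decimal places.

0.554

Observed agreement pₒ = trace/N = 1931/2729 = 0.7076
Expected agreement pₑ = Σ (rowᵢ·colᵢ)/N² = (917·906 + 793·553 + 1019·1270)/2729² = 0.3442
κ = (pₒ − pₑ)/(1 − pₑ) = (0.7076 − 0.3442)/(1 − 0.3442) = 0.554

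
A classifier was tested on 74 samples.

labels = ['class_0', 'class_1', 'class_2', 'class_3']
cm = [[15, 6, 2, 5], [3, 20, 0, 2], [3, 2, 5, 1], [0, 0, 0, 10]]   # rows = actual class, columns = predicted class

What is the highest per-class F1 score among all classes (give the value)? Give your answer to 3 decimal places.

0.755

Per-class F1 score (2·TP/(2·TP+FP+FN)):
  class_0: TP=15, FP=3+3+0=6, FN=6+2+5=13 → 30/49 = 0.6122
  class_1: TP=20, FP=6+2+0=8, FN=3+0+2=5 → 40/53 = 0.7547
  class_2: TP=5, FP=2+0+0=2, FN=3+2+1=6 → 10/18 = 0.5556
  class_3: TP=10, FP=5+2+1=8, FN=0+0+0=0 → 20/28 = 0.7143
Highest is class 'class_1' with F1 score = 0.755.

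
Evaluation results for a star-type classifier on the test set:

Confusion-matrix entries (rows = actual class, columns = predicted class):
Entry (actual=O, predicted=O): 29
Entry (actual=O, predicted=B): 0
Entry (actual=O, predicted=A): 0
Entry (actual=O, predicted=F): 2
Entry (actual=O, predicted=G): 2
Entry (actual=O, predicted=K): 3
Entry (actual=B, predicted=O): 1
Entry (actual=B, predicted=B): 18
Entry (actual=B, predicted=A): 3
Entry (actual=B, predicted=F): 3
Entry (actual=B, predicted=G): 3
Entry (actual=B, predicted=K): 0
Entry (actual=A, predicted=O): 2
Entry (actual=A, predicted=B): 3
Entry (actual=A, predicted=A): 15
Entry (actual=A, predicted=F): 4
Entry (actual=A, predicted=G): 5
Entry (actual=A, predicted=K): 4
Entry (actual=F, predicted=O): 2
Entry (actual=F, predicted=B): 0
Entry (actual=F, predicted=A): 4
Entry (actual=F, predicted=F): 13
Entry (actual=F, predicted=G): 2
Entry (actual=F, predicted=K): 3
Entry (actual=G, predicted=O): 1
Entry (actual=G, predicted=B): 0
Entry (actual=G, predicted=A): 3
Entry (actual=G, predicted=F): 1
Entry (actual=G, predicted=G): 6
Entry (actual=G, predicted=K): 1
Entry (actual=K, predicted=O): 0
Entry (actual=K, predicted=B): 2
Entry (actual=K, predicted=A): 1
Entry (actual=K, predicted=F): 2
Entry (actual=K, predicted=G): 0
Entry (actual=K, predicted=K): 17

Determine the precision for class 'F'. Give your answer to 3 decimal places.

0.520

precision = TP/(TP+FP).
F: TP=13, FP=2+3+4+1+2=12 → 13/25 = 0.5200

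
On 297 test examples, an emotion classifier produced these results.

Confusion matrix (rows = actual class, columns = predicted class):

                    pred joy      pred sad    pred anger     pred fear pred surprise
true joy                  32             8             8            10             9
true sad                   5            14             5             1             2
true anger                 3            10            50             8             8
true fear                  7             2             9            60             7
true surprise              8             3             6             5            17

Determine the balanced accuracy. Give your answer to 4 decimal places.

0.5542

Balanced accuracy = mean of per-class recall.
  joy: recall = 32/67 = 0.47761
  sad: recall = 14/27 = 0.51852
  anger: recall = 50/79 = 0.63291
  fear: recall = 60/85 = 0.70588
  surprise: recall = 17/39 = 0.43590
Mean = (0.47761 + 0.51852 + 0.63291 + 0.70588 + 0.43590) / 5 = 0.5542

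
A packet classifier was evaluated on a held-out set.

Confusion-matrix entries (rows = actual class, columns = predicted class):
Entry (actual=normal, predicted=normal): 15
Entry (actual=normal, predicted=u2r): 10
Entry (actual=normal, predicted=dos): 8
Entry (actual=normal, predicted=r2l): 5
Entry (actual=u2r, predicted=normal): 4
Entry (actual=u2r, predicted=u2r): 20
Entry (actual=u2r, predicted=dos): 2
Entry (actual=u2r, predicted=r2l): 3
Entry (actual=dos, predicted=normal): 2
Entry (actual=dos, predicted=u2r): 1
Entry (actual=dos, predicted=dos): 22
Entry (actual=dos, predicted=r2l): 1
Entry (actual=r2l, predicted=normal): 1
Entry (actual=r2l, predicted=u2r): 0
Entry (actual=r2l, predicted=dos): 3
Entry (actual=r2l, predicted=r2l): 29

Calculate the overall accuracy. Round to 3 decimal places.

0.683

Accuracy = trace / total = (15+20+22+29=86) / 126 = 86/126 = 0.683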